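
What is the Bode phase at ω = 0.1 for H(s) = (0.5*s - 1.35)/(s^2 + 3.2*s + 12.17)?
Substitute s = j*0.1: H(j0.1) = -0.110835 + 0.00702855j.
∠H(j0.1) = atan2(Im, Re) = atan2(0.00702855, -0.110835) = 176.37°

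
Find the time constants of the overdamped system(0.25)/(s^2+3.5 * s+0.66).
Overdamped: real poles at -0.2, -3.3. τ = -1/pole → τ₁ = 5, τ₂ = 0.303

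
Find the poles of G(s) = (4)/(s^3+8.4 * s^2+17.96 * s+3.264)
Set denominator = 0: s^3 + 8.4*s^2 + 17.96*s + 3.264 = (s + 3.4)(s + 4.8)(s + 0.2) = 0 → Poles: -0.2, -3.4, -4.8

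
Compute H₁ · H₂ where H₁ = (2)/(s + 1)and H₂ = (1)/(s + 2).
Series: H = H₁ · H₂ = (n₁·n₂)/(d₁·d₂).
Num: n₁·n₂ = 2. Den: d₁·d₂ = s^2 + 3*s + 2.
H(s) = (2)/(s^2 + 3*s + 2)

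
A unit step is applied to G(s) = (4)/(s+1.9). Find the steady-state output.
FVT: lim_{t→∞} y(t) = lim_{s→0} s*Y(s) where Y(s) = G(s)/s.
= lim_{s→0} G(s) = G(0) = num(0)/den(0) = 4/1.9 = 2.105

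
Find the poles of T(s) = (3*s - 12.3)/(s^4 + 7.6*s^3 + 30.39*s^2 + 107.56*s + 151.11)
Set denominator = 0: s^4 + 7.6*s^3 + 30.39*s^2 + 107.56*s + 151.11 = (s + 4.5)(s + 2.3)(s^2 + 0.8*s + 14.6) = 0 → Poles: -0.4 + 3.8j, -0.4 - 3.8j, -2.3, -4.5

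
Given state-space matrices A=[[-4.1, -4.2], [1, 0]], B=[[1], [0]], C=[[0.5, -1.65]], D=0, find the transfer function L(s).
L(s) = C(sI - A)⁻¹B + D.
Characteristic polynomial det(sI - A) = s^2 + 4.1*s + 4.2.
Numerator from C·adj(sI-A)·B + D·det(sI-A) = 0.5*s - 1.65.
L(s) = (0.5*s - 1.65)/(s^2 + 4.1*s + 4.2)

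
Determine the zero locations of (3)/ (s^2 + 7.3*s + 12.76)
Numerator is a nonzero constant (3) → Zeros: none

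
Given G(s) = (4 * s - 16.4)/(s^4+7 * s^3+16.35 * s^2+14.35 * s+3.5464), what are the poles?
Set denominator = 0: s^4 + 7*s^3 + 16.35*s^2 + 14.35*s + 3.5464 = (s + 0.4)(s + 3.1)(s + 2.2)(s + 1.3) = 0 → Poles: -0.4, -1.3, -2.2, -3.1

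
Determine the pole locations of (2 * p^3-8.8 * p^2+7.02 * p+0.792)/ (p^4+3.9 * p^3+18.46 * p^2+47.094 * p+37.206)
Set denominator = 0: p^4 + 3.9*p^3 + 18.46*p^2 + 47.094*p + 37.206 = (p + 1.5)(p + 1.8)(p^2 + 0.6*p + 13.78) = 0 → Poles: -0.3 + 3.7j, -0.3 - 3.7j, -1.5, -1.8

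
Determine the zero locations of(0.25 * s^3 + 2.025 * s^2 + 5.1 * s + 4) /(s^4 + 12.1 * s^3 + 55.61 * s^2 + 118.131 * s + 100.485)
Set numerator = 0: 0.25*s^3 + 2.025*s^2 + 5.1*s + 4 = 0.25*(s + 2.5)(s + 4)(s + 1.6) = 0 → Zeros: -1.6, -2.5, -4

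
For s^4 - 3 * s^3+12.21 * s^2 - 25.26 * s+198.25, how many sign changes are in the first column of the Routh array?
Routh array:
s^4: [1, 12.21, 198.25]; s^3: [-3, -25.26]; s^2: [3.79, 198.25]; s^1: [131.666]; s^0: [198.25]
First column: [1, -3, 3.79, 131.666, 198.25]. Sign changes = 2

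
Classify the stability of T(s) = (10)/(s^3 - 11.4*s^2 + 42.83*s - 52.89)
Denominator: s^3 - 11.4*s^2 + 42.83*s - 52.89 = (s - 3)(s - 4.1)(s - 4.3). Poles: 3, 4.1, 4.3. Unstable (3 pole(s) in RHP)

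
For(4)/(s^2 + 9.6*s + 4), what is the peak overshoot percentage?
Standard form: ωn²/(s²+2ζωn·s+ωn²) → ωn = 2, ζ = 2.4.
ζ ≥ 1, so the response is non-oscillatory: peak overshoot = 0%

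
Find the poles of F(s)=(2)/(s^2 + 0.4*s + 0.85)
Set denominator = 0: s^2 + 0.4*s + 0.85 = 0 → Poles: -0.2 + 0.9j, -0.2 - 0.9j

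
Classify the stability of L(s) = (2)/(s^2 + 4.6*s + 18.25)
Denominator: s^2 + 4.6*s + 18.25. Poles: -2.3 + 3.6j, -2.3 - 3.6j. Stable (all poles in LHP)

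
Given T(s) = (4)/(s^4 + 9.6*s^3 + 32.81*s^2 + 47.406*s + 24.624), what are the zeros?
Numerator is a nonzero constant (4) → Zeros: none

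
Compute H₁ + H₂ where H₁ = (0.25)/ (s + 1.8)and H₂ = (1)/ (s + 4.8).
Parallel: H = H₁ + H₂ = (n₁·d₂ + n₂·d₁)/(d₁·d₂).
n₁·d₂ = 0.25*s + 1.2. n₂·d₁ = s + 1.8. Sum = 1.25*s + 3. d₁·d₂ = s^2 + 6.6*s + 8.64.
H(s) = (1.25*s + 3)/(s^2 + 6.6*s + 8.64)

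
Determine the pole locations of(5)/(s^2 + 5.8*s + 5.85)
Set denominator = 0: s^2 + 5.8*s + 5.85 = (s + 4.5)(s + 1.3) = 0 → Poles: -1.3, -4.5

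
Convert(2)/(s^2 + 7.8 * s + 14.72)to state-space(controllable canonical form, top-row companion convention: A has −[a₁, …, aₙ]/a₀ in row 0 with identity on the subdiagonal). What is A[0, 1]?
Reachable canonical form for den = s^2 + 7.8*s + 14.72: top row of A = -[a₁,a₂,...,aₙ]/a₀, ones on the subdiagonal, zeros elsewhere.
A = [[-7.8, -14.72], [1, 0]].
A[0,1] = -14.72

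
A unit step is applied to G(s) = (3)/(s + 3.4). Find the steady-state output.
FVT: lim_{t→∞} y(t) = lim_{s→0} s*Y(s) where Y(s) = G(s)/s.
= lim_{s→0} G(s) = G(0) = num(0)/den(0) = 3/3.4 = 0.8824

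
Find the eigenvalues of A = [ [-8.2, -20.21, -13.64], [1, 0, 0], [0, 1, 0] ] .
Eigenvalues solve det(λI - A) = 0.
Characteristic polynomial: λ^3 + 8.2*λ^2 + 20.21*λ + 13.64 = 0.
Factor: (λ + 1.1)(λ + 3.1)(λ + 4) = 0.
Roots: -1.1, -3.1, -4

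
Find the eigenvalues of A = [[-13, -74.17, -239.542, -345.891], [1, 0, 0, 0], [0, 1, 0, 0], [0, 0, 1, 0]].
Eigenvalues solve det(λI - A) = 0.
Characteristic polynomial: λ^4 + 13*λ^3 + 74.17*λ^2 + 239.542*λ + 345.891 = 0.
Factor: (λ + 3.9)(λ + 4.9)(λ^2 + 4.2*λ + 18.1) = 0.
Roots: -2.1 + 3.7j, -2.1 - 3.7j, -3.9, -4.9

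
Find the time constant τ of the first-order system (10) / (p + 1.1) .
First-order system: τ = -1/pole. Pole = -1.1. τ = -1/(-1.1) = 0.9091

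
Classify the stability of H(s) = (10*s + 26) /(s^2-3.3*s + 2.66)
Denominator: s^2 - 3.3*s + 2.66 = (s - 1.9)(s - 1.4). Poles: 1.4, 1.9. Unstable (2 pole(s) in RHP)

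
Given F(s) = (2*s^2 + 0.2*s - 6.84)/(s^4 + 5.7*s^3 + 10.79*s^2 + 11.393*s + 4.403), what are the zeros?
Set numerator = 0: 2*s^2 + 0.2*s - 6.84 = 2*(s - 1.8)(s + 1.9) = 0 → Zeros: -1.9, 1.8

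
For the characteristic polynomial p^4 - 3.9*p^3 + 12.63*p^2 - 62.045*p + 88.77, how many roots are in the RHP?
p^4 - 3.9*p^3 + 12.63*p^2 - 62.045*p + 88.77 = (p - 2)(p - 3.3)(p^2 + 1.4*p + 13.45). Poles: -0.7 + 3.6j, -0.7 - 3.6j, 2, 3.3. RHP poles (Re>0): 2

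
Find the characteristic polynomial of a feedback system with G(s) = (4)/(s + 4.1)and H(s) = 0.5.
Characteristic poly = G_den * H_den + G_num * H_num = (s + 4.1) + (2) = s + 6.1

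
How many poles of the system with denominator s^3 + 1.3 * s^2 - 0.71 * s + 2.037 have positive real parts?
s^3 + 1.3*s^2 - 0.71*s + 2.037 = (s + 2.1)(s^2 - 0.8*s + 0.97). Poles: -2.1, 0.4 + 0.9j, 0.4 - 0.9j. RHP poles (Re>0): 2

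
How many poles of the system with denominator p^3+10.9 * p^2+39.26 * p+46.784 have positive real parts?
p^3 + 10.9*p^2 + 39.26*p + 46.784 = (p + 3.4)(p + 3.2)(p + 4.3). Poles: -3.2, -3.4, -4.3. RHP poles (Re>0): 0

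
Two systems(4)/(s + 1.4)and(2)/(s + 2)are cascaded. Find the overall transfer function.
Series: H = H₁ · H₂ = (n₁·n₂)/(d₁·d₂).
Num: n₁·n₂ = 8. Den: d₁·d₂ = s^2 + 3.4*s + 2.8.
H(s) = (8)/(s^2 + 3.4*s + 2.8)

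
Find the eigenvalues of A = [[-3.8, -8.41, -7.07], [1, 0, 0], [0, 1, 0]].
Eigenvalues solve det(λI - A) = 0.
Characteristic polynomial: λ^3 + 3.8*λ^2 + 8.41*λ + 7.07 = 0.
Factor: (λ + 1.4)(λ^2 + 2.4*λ + 5.05) = 0.
Roots: -1.2 + 1.9j, -1.2 - 1.9j, -1.4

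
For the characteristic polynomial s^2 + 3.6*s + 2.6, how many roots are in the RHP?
s^2 + 3.6*s + 2.6 = (s + 1)(s + 2.6). Poles: -1, -2.6. RHP poles (Re>0): 0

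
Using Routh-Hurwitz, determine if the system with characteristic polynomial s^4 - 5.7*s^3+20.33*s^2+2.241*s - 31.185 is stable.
Routh array:
s^4: [1, 20.33, -31.185]; s^3: [-5.7, 2.241]; s^2: [20.7232, -31.185]; s^1: [-6.33658]; s^0: [-31.185]
First column: [1, -5.7, 20.7232, -6.33658, -31.185]. Sign changes = 3.
No, unstable (3 RHP root(s))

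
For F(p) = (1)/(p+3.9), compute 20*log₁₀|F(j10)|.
Substitute p = j*10: F(j10) = 0.0338512 - 0.086798j.
|F(j10)| = sqrt(Re² + Im²) = 0.09317.
20*log₁₀(0.09317) = -20.61 dB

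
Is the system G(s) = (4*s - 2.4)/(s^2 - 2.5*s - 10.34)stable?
Denominator: s^2 - 2.5*s - 10.34 = (s - 4.7)(s + 2.2). Poles: -2.2, 4.7. All Re(p)<0: No (unstable)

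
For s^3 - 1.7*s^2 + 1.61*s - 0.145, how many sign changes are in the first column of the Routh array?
Routh array:
s^3: [1, 1.61]; s^2: [-1.7, -0.145]; s^1: [1.52471]; s^0: [-0.145]
First column: [1, -1.7, 1.52471, -0.145]. Sign changes = 3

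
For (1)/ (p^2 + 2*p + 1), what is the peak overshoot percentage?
Standard form: ωn²/(p²+2ζωn·p+ωn²) → ωn = 1, ζ = 1.
ζ ≥ 1, so the response is non-oscillatory: peak overshoot = 0%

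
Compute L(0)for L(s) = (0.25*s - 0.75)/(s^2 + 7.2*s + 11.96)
DC gain = L(0) = num(0)/den(0) = -0.75/11.96 = -0.06271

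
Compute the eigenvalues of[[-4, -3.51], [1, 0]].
Eigenvalues solve det(λI - A) = 0.
Characteristic polynomial: λ^2 + 4*λ + 3.51 = 0.
Factor: (λ + 1.3)(λ + 2.7) = 0.
Roots: -1.3, -2.7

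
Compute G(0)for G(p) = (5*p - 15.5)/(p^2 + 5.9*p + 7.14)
DC gain = G(0) = num(0)/den(0) = -15.5/7.14 = -2.171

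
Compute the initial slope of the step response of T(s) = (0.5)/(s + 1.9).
IVT: y'(0⁺) = lim_{s→∞} s²·Y(s) = lim_{s→∞} s·T(s).
deg(num) = 0, deg(den) = 1, relative degree = 1, so s·T(s) → (leading num)/(leading den) = 0.5/1 = 0.5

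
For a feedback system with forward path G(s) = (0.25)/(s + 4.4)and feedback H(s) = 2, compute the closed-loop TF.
Closed-loop T = G/(1+GH).
Numerator: G_num * H_den = 0.25.
Denominator: G_den * H_den + G_num * H_num = (s + 4.4) + (0.5) = s + 4.9.
T(s) = (0.25)/(s + 4.9)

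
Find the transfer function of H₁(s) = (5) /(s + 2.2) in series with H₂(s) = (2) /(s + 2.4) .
Series: H = H₁ · H₂ = (n₁·n₂)/(d₁·d₂).
Num: n₁·n₂ = 10. Den: d₁·d₂ = s^2 + 4.6*s + 5.28.
H(s) = (10)/(s^2 + 4.6*s + 5.28)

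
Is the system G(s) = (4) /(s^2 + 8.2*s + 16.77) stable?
Denominator: s^2 + 8.2*s + 16.77 = (s + 4.3)(s + 3.9). Poles: -3.9, -4.3. All Re(p)<0: Yes (stable)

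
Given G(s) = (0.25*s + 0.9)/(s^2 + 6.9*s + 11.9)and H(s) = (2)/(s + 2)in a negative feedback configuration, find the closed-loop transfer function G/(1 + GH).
Closed-loop T = G/(1+GH).
Numerator: G_num * H_den = 0.25*s^2 + 1.4*s + 1.8.
Denominator: G_den * H_den + G_num * H_num = (s^3 + 8.9*s^2 + 25.7*s + 23.8) + (0.5*s + 1.8) = s^3 + 8.9*s^2 + 26.2*s + 25.6.
T(s) = (0.25*s^2 + 1.4*s + 1.8)/(s^3 + 8.9*s^2 + 26.2*s + 25.6)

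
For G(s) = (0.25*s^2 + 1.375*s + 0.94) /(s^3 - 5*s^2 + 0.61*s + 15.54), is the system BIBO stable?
Denominator: s^3 - 5*s^2 + 0.61*s + 15.54 = (s - 2.8)(s + 1.5)(s - 3.7). Poles: -1.5, 2.8, 3.7. All Re(p)<0: No (unstable)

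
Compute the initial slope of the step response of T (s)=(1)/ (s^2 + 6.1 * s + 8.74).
IVT: y'(0⁺) = lim_{s→∞} s²·Y(s) = lim_{s→∞} s·T(s).
deg(num) = 0, deg(den) = 2, relative degree = 2 ≥ 2, so s·T(s) → 0. Initial slope = 0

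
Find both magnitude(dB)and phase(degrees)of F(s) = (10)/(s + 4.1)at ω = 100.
Substitute s = j*100: F(j100) = 0.00409312 - 0.0998322j.
|F| = 20*log₁₀(sqrt(Re²+Im²)) = -20.01 dB.
∠F = atan2(Im, Re) = -87.65°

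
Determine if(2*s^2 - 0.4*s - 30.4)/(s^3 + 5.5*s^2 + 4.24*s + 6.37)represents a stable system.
Denominator: s^3 + 5.5*s^2 + 4.24*s + 6.37 = (s + 4.9)(s^2 + 0.6*s + 1.3). Poles: -0.3 + 1.1j, -0.3 - 1.1j, -4.9. All Re(p)<0: Yes (stable)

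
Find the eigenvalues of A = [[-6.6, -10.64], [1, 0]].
Eigenvalues solve det(λI - A) = 0.
Characteristic polynomial: λ^2 + 6.6*λ + 10.64 = 0.
Factor: (λ + 2.8)(λ + 3.8) = 0.
Roots: -2.8, -3.8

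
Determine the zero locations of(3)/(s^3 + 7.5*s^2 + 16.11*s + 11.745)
Numerator is a nonzero constant (3) → Zeros: none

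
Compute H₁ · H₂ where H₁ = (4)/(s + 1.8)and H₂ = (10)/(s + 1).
Series: H = H₁ · H₂ = (n₁·n₂)/(d₁·d₂).
Num: n₁·n₂ = 40. Den: d₁·d₂ = s^2 + 2.8*s + 1.8.
H(s) = (40)/(s^2 + 2.8*s + 1.8)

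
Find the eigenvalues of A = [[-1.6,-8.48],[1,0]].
Eigenvalues solve det(λI - A) = 0.
Characteristic polynomial: λ^2 + 1.6*λ + 8.48 = 0.
Roots: -0.8 + 2.8j, -0.8 - 2.8j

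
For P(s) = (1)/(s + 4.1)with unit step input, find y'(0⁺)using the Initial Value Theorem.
IVT: y'(0⁺) = lim_{s→∞} s²·Y(s) = lim_{s→∞} s·P(s).
deg(num) = 0, deg(den) = 1, relative degree = 1, so s·P(s) → (leading num)/(leading den) = 1/1 = 1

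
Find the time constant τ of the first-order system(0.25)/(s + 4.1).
First-order system: τ = -1/pole. Pole = -4.1. τ = -1/(-4.1) = 0.2439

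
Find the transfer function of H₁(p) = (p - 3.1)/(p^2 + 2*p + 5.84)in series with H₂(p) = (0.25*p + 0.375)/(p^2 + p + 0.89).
Series: H = H₁ · H₂ = (n₁·n₂)/(d₁·d₂).
Num: n₁·n₂ = 0.25*p^2 - 0.4*p - 1.1625. Den: d₁·d₂ = p^4 + 3*p^3 + 8.73*p^2 + 7.62*p + 5.1976.
H(p) = (0.25*p^2 - 0.4*p - 1.1625)/(p^4 + 3*p^3 + 8.73*p^2 + 7.62*p + 5.1976)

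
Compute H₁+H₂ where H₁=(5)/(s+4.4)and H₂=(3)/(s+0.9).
Parallel: H = H₁ + H₂ = (n₁·d₂ + n₂·d₁)/(d₁·d₂).
n₁·d₂ = 5*s + 4.5. n₂·d₁ = 3*s + 13.2. Sum = 8*s + 17.7. d₁·d₂ = s^2 + 5.3*s + 3.96.
H(s) = (8*s + 17.7)/(s^2 + 5.3*s + 3.96)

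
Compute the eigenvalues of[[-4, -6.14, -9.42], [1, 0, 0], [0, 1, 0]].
Eigenvalues solve det(λI - A) = 0.
Characteristic polynomial: λ^3 + 4*λ^2 + 6.14*λ + 9.42 = 0.
Factor: (λ + 3)(λ^2 + λ + 3.14) = 0.
Roots: -0.5 + 1.7j, -0.5 - 1.7j, -3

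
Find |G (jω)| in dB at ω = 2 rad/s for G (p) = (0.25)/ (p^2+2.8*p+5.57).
Substitute p = j*2: G(j2) = 0.0116039 - 0.0413896j.
|G(j2)| = sqrt(Re² + Im²) = 0.04299.
20*log₁₀(0.04299) = -27.33 dB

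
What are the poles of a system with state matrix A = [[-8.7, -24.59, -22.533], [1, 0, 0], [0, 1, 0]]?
Eigenvalues solve det(λI - A) = 0.
Characteristic polynomial: λ^3 + 8.7*λ^2 + 24.59*λ + 22.533 = 0.
Factor: (λ + 3.7)(λ + 2.9)(λ + 2.1) = 0.
Roots: -2.1, -2.9, -3.7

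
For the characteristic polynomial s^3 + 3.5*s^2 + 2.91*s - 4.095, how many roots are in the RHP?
s^3 + 3.5*s^2 + 2.91*s - 4.095 = (s - 0.7)(s^2 + 4.2*s + 5.85). Poles: -2.1 + 1.2j, -2.1 - 1.2j, 0.7. RHP poles (Re>0): 1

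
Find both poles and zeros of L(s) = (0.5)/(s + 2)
Set denominator = 0: s + 2 = 0 → Poles: -2
Numerator is a nonzero constant (0.5) → Zeros: none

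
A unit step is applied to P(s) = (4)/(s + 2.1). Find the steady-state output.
FVT: lim_{t→∞} y(t) = lim_{s→0} s*Y(s) where Y(s) = P(s)/s.
= lim_{s→0} P(s) = P(0) = num(0)/den(0) = 4/2.1 = 1.905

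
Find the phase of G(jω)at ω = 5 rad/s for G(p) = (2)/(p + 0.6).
Substitute p = j*5: G(j5) = 0.0473186 - 0.394322j.
∠G(j5) = atan2(Im, Re) = atan2(-0.394322, 0.0473186) = -83.16°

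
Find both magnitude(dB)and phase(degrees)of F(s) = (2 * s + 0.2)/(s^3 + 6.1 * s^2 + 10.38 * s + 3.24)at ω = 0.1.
Substitute s = j*0.1: F(j0.1) = 0.0754109 + 0.0383136j.
|F| = 20*log₁₀(sqrt(Re²+Im²)) = -21.45 dB.
∠F = atan2(Im, Re) = 26.93°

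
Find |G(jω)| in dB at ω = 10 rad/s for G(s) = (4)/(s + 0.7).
Substitute s = j*10: G(j10) = 0.0278635 - 0.39805j.
|G(j10)| = sqrt(Re² + Im²) = 0.399.
20*log₁₀(0.399) = -7.98 dB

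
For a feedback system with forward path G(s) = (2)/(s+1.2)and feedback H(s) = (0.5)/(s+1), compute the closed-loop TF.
Closed-loop T = G/(1+GH).
Numerator: G_num * H_den = 2*s + 2.
Denominator: G_den * H_den + G_num * H_num = (s^2 + 2.2*s + 1.2) + (1) = s^2 + 2.2*s + 2.2.
T(s) = (2*s + 2)/(s^2 + 2.2*s + 2.2)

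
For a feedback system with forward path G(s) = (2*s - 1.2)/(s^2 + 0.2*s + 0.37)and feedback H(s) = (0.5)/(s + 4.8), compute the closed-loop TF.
Closed-loop T = G/(1+GH).
Numerator: G_num * H_den = 2*s^2 + 8.4*s - 5.76.
Denominator: G_den * H_den + G_num * H_num = (s^3 + 5*s^2 + 1.33*s + 1.776) + (s - 0.6) = s^3 + 5*s^2 + 2.33*s + 1.176.
T(s) = (2*s^2 + 8.4*s - 5.76)/(s^3 + 5*s^2 + 2.33*s + 1.176)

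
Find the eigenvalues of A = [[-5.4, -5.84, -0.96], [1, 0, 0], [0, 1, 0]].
Eigenvalues solve det(λI - A) = 0.
Characteristic polynomial: λ^3 + 5.4*λ^2 + 5.84*λ + 0.96 = 0.
Factor: (λ + 4)(λ + 1.2)(λ + 0.2) = 0.
Roots: -0.2, -1.2, -4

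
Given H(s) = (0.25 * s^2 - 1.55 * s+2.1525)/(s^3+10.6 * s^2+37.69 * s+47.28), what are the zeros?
Set numerator = 0: 0.25*s^2 - 1.55*s + 2.1525 = 0.25*(s - 2.1)(s - 4.1) = 0 → Zeros: 2.1, 4.1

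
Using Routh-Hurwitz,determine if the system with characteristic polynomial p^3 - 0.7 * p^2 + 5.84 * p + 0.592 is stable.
Routh array:
p^3: [1, 5.84]; p^2: [-0.7, 0.592]; p^1: [6.68571]; p^0: [0.592]
First column: [1, -0.7, 6.68571, 0.592]. Sign changes = 2.
No, unstable (2 RHP root(s))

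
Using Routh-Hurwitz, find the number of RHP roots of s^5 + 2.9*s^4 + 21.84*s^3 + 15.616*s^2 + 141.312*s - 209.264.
Routh array:
s^5: [1, 21.84, 141.312]; s^4: [2.9, 15.616, -209.264]; s^3: [16.4552, 213.472]; s^2: [-22.0055, -209.264]; s^1: [56.9898]; s^0: [-209.264]
First column: [1, 2.9, 16.4552, -22.0055, 56.9898, -209.264]. Sign changes = RHP roots = 3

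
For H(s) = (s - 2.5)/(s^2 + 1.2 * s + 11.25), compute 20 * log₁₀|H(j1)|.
Substitute s = j*1: H(j1) = -0.229337 + 0.12441j.
|H(j1)| = sqrt(Re² + Im²) = 0.2609.
20*log₁₀(0.2609) = -11.67 dB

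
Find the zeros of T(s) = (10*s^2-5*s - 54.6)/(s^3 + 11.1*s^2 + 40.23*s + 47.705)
Set numerator = 0: 10*s^2 - 5*s - 54.6 = 10*(s + 2.1)(s - 2.6) = 0 → Zeros: -2.1, 2.6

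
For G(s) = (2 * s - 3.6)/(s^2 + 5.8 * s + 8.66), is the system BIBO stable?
Denominator: s^2 + 5.8*s + 8.66. Poles: -2.9 + 0.5j, -2.9 - 0.5j. All Re(p)<0: Yes (stable)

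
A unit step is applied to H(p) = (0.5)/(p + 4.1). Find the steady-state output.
FVT: lim_{t→∞} y(t) = lim_{p→0} p*Y(p) where Y(p) = H(p)/p.
= lim_{p→0} H(p) = H(0) = num(0)/den(0) = 0.5/4.1 = 0.122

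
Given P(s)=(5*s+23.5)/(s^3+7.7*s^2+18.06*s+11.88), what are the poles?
Set denominator = 0: s^3 + 7.7*s^2 + 18.06*s + 11.88 = (s + 3)(s + 3.6)(s + 1.1) = 0 → Poles: -1.1, -3, -3.6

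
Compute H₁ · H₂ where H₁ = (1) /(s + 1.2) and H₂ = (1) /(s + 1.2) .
Series: H = H₁ · H₂ = (n₁·n₂)/(d₁·d₂).
Num: n₁·n₂ = 1. Den: d₁·d₂ = s^2 + 2.4*s + 1.44.
H(s) = (1)/(s^2 + 2.4*s + 1.44)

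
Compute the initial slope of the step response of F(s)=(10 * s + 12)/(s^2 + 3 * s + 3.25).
IVT: y'(0⁺) = lim_{s→∞} s²·Y(s) = lim_{s→∞} s·F(s).
deg(num) = 1, deg(den) = 2, relative degree = 1, so s·F(s) → (leading num)/(leading den) = 10/1 = 10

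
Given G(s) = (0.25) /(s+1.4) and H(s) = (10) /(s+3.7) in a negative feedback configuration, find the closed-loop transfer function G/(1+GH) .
Closed-loop T = G/(1+GH).
Numerator: G_num * H_den = 0.25*s + 0.925.
Denominator: G_den * H_den + G_num * H_num = (s^2 + 5.1*s + 5.18) + (2.5) = s^2 + 5.1*s + 7.68.
T(s) = (0.25*s + 0.925)/(s^2 + 5.1*s + 7.68)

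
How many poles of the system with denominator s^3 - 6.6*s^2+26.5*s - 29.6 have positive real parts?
s^3 - 6.6*s^2 + 26.5*s - 29.6 = (s - 1.6)(s^2 - 5*s + 18.5). Poles: 1.6, 2.5 + 3.5j, 2.5 - 3.5j. RHP poles (Re>0): 3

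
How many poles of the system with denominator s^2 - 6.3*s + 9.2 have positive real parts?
s^2 - 6.3*s + 9.2 = (s - 4)(s - 2.3). Poles: 2.3, 4. RHP poles (Re>0): 2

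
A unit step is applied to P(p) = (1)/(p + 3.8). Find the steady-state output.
FVT: lim_{t→∞} y(t) = lim_{p→0} p*Y(p) where Y(p) = P(p)/p.
= lim_{p→0} P(p) = P(0) = num(0)/den(0) = 1/3.8 = 0.2632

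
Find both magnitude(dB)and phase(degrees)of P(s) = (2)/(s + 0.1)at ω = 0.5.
Substitute s = j*0.5: P(j0.5) = 0.769231 - 3.84615j.
|P| = 20*log₁₀(sqrt(Re²+Im²)) = 11.87 dB.
∠P = atan2(Im, Re) = -78.69°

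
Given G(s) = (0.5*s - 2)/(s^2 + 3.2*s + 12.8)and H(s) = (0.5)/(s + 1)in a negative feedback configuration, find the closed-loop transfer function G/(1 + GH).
Closed-loop T = G/(1+GH).
Numerator: G_num * H_den = 0.5*s^2 - 1.5*s - 2.
Denominator: G_den * H_den + G_num * H_num = (s^3 + 4.2*s^2 + 16*s + 12.8) + (0.25*s - 1) = s^3 + 4.2*s^2 + 16.25*s + 11.8.
T(s) = (0.5*s^2 - 1.5*s - 2)/(s^3 + 4.2*s^2 + 16.25*s + 11.8)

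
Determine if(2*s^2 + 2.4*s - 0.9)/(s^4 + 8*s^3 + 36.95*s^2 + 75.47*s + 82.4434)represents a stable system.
Denominator: s^4 + 8*s^3 + 36.95*s^2 + 75.47*s + 82.4434 = (s^2 + 3*s + 4.81)(s^2 + 5*s + 17.14). Poles: -1.5 + 1.6j, -1.5 - 1.6j, -2.5 + 3.3j, -2.5 - 3.3j. All Re(p)<0: Yes (stable)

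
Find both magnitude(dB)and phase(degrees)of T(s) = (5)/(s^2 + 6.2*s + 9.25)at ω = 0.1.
Substitute s = j*0.1: T(j0.1) = 0.5387 - 0.0361465j.
|T| = 20*log₁₀(sqrt(Re²+Im²)) = -5.35 dB.
∠T = atan2(Im, Re) = -3.84°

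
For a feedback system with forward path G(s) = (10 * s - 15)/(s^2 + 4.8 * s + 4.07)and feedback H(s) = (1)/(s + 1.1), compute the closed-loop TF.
Closed-loop T = G/(1+GH).
Numerator: G_num * H_den = 10*s^2 - 4*s - 16.5.
Denominator: G_den * H_den + G_num * H_num = (s^3 + 5.9*s^2 + 9.35*s + 4.477) + (10*s - 15) = s^3 + 5.9*s^2 + 19.35*s - 10.523.
T(s) = (10*s^2 - 4*s - 16.5)/(s^3 + 5.9*s^2 + 19.35*s - 10.523)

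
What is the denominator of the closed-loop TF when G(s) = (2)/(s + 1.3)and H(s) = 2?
Characteristic poly = G_den * H_den + G_num * H_num = (s + 1.3) + (4) = s + 5.3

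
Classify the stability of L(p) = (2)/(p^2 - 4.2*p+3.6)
Denominator: p^2 - 4.2*p + 3.6 = (p - 3)(p - 1.2). Poles: 1.2, 3. Unstable (2 pole(s) in RHP)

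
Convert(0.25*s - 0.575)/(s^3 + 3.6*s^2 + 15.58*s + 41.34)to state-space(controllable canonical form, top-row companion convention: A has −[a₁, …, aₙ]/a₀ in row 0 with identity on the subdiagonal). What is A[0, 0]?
Reachable canonical form for den = s^3 + 3.6*s^2 + 15.58*s + 41.34: top row of A = -[a₁,a₂,...,aₙ]/a₀, ones on the subdiagonal, zeros elsewhere.
A = [[-3.6, -15.58, -41.34], [1, 0, 0], [0, 1, 0]].
A[0,0] = -3.6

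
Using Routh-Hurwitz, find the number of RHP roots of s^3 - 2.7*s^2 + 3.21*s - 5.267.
Routh array:
s^3: [1, 3.21]; s^2: [-2.7, -5.267]; s^1: [1.25926]; s^0: [-5.267]
First column: [1, -2.7, 1.25926, -5.267]. Sign changes = RHP roots = 3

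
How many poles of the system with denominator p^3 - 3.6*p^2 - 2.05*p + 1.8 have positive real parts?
p^3 - 3.6*p^2 - 2.05*p + 1.8 = (p - 4)(p + 0.9)(p - 0.5). Poles: -0.9, 0.5, 4. RHP poles (Re>0): 2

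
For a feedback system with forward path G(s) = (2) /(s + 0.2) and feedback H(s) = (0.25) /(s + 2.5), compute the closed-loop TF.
Closed-loop T = G/(1+GH).
Numerator: G_num * H_den = 2*s + 5.
Denominator: G_den * H_den + G_num * H_num = (s^2 + 2.7*s + 0.5) + (0.5) = s^2 + 2.7*s + 1.
T(s) = (2*s + 5)/(s^2 + 2.7*s + 1)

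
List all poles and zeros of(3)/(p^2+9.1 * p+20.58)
Set denominator = 0: p^2 + 9.1*p + 20.58 = (p + 4.9)(p + 4.2) = 0 → Poles: -4.2, -4.9
Numerator is a nonzero constant (3) → Zeros: none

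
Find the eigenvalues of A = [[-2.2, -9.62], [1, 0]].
Eigenvalues solve det(λI - A) = 0.
Characteristic polynomial: λ^2 + 2.2*λ + 9.62 = 0.
Roots: -1.1 + 2.9j, -1.1 - 2.9j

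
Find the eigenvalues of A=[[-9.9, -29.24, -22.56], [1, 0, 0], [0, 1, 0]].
Eigenvalues solve det(λI - A) = 0.
Characteristic polynomial: λ^3 + 9.9*λ^2 + 29.24*λ + 22.56 = 0.
Factor: (λ + 4.7)(λ + 4)(λ + 1.2) = 0.
Roots: -1.2, -4, -4.7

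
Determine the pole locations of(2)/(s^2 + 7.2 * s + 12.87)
Set denominator = 0: s^2 + 7.2*s + 12.87 = (s + 3.9)(s + 3.3) = 0 → Poles: -3.3, -3.9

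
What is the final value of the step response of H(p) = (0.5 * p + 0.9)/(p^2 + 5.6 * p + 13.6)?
FVT: lim_{t→∞} y(t) = lim_{p→0} p*Y(p) where Y(p) = H(p)/p.
= lim_{p→0} H(p) = H(0) = num(0)/den(0) = 0.9/13.6 = 0.06618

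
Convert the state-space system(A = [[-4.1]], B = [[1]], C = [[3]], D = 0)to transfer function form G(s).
G(s) = C(sI - A)⁻¹B + D.
Characteristic polynomial det(sI - A) = s + 4.1.
Numerator from C·adj(sI-A)·B + D·det(sI-A) = 3.
G(s) = (3)/(s + 4.1)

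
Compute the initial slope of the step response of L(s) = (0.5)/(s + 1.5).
IVT: y'(0⁺) = lim_{s→∞} s²·Y(s) = lim_{s→∞} s·L(s).
deg(num) = 0, deg(den) = 1, relative degree = 1, so s·L(s) → (leading num)/(leading den) = 0.5/1 = 0.5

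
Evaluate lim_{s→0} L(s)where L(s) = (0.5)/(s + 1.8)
DC gain = L(0) = num(0)/den(0) = 0.5/1.8 = 0.2778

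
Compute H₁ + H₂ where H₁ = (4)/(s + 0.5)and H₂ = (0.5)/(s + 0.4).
Parallel: H = H₁ + H₂ = (n₁·d₂ + n₂·d₁)/(d₁·d₂).
n₁·d₂ = 4*s + 1.6. n₂·d₁ = 0.5*s + 0.25. Sum = 4.5*s + 1.85. d₁·d₂ = s^2 + 0.9*s + 0.2.
H(s) = (4.5*s + 1.85)/(s^2 + 0.9*s + 0.2)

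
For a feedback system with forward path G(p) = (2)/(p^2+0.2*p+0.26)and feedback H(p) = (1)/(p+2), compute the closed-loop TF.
Closed-loop T = G/(1+GH).
Numerator: G_num * H_den = 2*p + 4.
Denominator: G_den * H_den + G_num * H_num = (p^3 + 2.2*p^2 + 0.66*p + 0.52) + (2) = p^3 + 2.2*p^2 + 0.66*p + 2.52.
T(p) = (2*p + 4)/(p^3 + 2.2*p^2 + 0.66*p + 2.52)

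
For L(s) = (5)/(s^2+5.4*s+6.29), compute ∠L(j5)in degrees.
Substitute s = j*5: L(j5) = -0.0866955 - 0.125108j.
∠L(j5) = atan2(Im, Re) = atan2(-0.125108, -0.0866955) = -124.72°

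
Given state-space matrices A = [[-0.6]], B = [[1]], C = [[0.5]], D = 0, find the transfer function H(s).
H(s) = C(sI - A)⁻¹B + D.
Characteristic polynomial det(sI - A) = s + 0.6.
Numerator from C·adj(sI-A)·B + D·det(sI-A) = 0.5.
H(s) = (0.5)/(s + 0.6)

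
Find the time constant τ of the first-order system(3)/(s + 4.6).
First-order system: τ = -1/pole. Pole = -4.6. τ = -1/(-4.6) = 0.2174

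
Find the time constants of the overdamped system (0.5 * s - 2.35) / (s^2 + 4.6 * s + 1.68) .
Overdamped: real poles at -0.4, -4.2. τ = -1/pole → τ₁ = 2.5, τ₂ = 0.2381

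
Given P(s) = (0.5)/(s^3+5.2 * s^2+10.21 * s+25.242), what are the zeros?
Numerator is a nonzero constant (0.5) → Zeros: none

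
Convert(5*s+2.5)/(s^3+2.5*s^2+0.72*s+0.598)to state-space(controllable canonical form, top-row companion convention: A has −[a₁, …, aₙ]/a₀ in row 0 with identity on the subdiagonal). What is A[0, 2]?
Reachable canonical form for den = s^3 + 2.5*s^2 + 0.72*s + 0.598: top row of A = -[a₁,a₂,...,aₙ]/a₀, ones on the subdiagonal, zeros elsewhere.
A = [[-2.5, -0.72, -0.598], [1, 0, 0], [0, 1, 0]].
A[0,2] = -0.598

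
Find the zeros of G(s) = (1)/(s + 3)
Numerator is a nonzero constant (1) → Zeros: none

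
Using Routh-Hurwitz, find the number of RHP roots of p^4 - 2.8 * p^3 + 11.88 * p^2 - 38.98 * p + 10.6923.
Routh array:
p^4: [1, 11.88, 10.6923]; p^3: [-2.8, -38.98]; p^2: [-2.04143, 10.6923]; p^1: [-53.6454]; p^0: [10.6923]
First column: [1, -2.8, -2.04143, -53.6454, 10.6923]. Sign changes = RHP roots = 2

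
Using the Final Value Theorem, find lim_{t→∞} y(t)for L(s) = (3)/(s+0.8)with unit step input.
FVT: lim_{t→∞} y(t) = lim_{s→0} s*Y(s) where Y(s) = L(s)/s.
= lim_{s→0} L(s) = L(0) = num(0)/den(0) = 3/0.8 = 3.75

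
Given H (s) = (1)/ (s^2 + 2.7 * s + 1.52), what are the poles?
Set denominator = 0: s^2 + 2.7*s + 1.52 = (s + 1.9)(s + 0.8) = 0 → Poles: -0.8, -1.9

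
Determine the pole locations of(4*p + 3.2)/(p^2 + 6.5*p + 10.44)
Set denominator = 0: p^2 + 6.5*p + 10.44 = (p + 3.6)(p + 2.9) = 0 → Poles: -2.9, -3.6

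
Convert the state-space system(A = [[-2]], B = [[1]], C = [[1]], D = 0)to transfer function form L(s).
L(s) = C(sI - A)⁻¹B + D.
Characteristic polynomial det(sI - A) = s + 2.
Numerator from C·adj(sI-A)·B + D·det(sI-A) = 1.
L(s) = (1)/(s + 2)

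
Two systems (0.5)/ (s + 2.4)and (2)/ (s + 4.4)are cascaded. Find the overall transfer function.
Series: H = H₁ · H₂ = (n₁·n₂)/(d₁·d₂).
Num: n₁·n₂ = 1. Den: d₁·d₂ = s^2 + 6.8*s + 10.56.
H(s) = (1)/(s^2 + 6.8*s + 10.56)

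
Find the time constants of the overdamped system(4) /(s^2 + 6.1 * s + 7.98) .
Overdamped: real poles at -1.9, -4.2. τ = -1/pole → τ₁ = 0.5263, τ₂ = 0.2381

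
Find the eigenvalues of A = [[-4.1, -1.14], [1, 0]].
Eigenvalues solve det(λI - A) = 0.
Characteristic polynomial: λ^2 + 4.1*λ + 1.14 = 0.
Factor: (λ + 0.3)(λ + 3.8) = 0.
Roots: -0.3, -3.8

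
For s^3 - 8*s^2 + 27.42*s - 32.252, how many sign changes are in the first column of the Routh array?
Routh array:
s^3: [1, 27.42]; s^2: [-8, -32.252]; s^1: [23.3885]; s^0: [-32.252]
First column: [1, -8, 23.3885, -32.252]. Sign changes = 3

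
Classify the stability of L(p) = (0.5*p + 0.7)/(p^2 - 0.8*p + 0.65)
Denominator: p^2 - 0.8*p + 0.65. Poles: 0.4 + 0.7j, 0.4 - 0.7j. Unstable (2 pole(s) in RHP)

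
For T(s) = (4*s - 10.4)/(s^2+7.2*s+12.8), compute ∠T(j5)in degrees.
Substitute s = j*5: T(j5) = 0.586141 + 0.0902522j.
∠T(j5) = atan2(Im, Re) = atan2(0.0902522, 0.586141) = 8.75°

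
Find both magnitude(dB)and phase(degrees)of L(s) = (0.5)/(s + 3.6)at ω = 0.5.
Substitute s = j*0.5: L(j0.5) = 0.13626 - 0.0189251j.
|L| = 20*log₁₀(sqrt(Re²+Im²)) = -17.23 dB.
∠L = atan2(Im, Re) = -7.91°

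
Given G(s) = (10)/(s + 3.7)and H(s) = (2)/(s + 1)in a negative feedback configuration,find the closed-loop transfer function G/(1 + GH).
Closed-loop T = G/(1+GH).
Numerator: G_num * H_den = 10*s + 10.
Denominator: G_den * H_den + G_num * H_num = (s^2 + 4.7*s + 3.7) + (20) = s^2 + 4.7*s + 23.7.
T(s) = (10*s + 10)/(s^2 + 4.7*s + 23.7)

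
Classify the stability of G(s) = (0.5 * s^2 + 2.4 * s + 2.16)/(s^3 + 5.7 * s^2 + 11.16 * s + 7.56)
Denominator: s^3 + 5.7*s^2 + 11.16*s + 7.56 = (s + 2.1)(s^2 + 3.6*s + 3.6). Poles: -1.8 + 0.6j, -1.8 - 0.6j, -2.1. Stable (all poles in LHP)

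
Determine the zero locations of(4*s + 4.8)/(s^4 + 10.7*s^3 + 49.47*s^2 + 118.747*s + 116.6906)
Set numerator = 0: 4*s + 4.8 = 0 → Zeros: -1.2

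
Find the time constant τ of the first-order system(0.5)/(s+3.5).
First-order system: τ = -1/pole. Pole = -3.5. τ = -1/(-3.5) = 0.2857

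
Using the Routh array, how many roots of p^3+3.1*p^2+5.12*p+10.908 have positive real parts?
Routh array:
p^3: [1, 5.12]; p^2: [3.1, 10.908]; p^1: [1.60129]; p^0: [10.908]
First column: [1, 3.1, 1.60129, 10.908]. Sign changes = RHP roots = 0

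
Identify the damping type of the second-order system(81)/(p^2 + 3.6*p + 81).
Standard form: ωn²/(p²+2ζωn·p+ωn²) gives ωn=9, ζ=0.2.
Underdamped (ζ = 0.2 < 1)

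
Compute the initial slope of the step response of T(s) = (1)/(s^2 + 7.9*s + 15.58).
IVT: y'(0⁺) = lim_{s→∞} s²·Y(s) = lim_{s→∞} s·T(s).
deg(num) = 0, deg(den) = 2, relative degree = 2 ≥ 2, so s·T(s) → 0. Initial slope = 0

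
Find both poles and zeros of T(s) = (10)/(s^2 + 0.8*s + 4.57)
Set denominator = 0: s^2 + 0.8*s + 4.57 = 0 → Poles: -0.4 + 2.1j, -0.4 - 2.1j
Numerator is a nonzero constant (10) → Zeros: none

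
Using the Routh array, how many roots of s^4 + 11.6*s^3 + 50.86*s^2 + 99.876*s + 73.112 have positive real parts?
Routh array:
s^4: [1, 50.86, 73.112]; s^3: [11.6, 99.876]; s^2: [42.25, 73.112]; s^1: [79.8026]; s^0: [73.112]
First column: [1, 11.6, 42.25, 79.8026, 73.112]. Sign changes = RHP roots = 0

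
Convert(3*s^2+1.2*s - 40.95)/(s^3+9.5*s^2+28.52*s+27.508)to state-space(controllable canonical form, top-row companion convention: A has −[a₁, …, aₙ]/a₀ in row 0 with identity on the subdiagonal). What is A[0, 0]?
Reachable canonical form for den = s^3 + 9.5*s^2 + 28.52*s + 27.508: top row of A = -[a₁,a₂,...,aₙ]/a₀, ones on the subdiagonal, zeros elsewhere.
A = [[-9.5, -28.52, -27.508], [1, 0, 0], [0, 1, 0]].
A[0,0] = -9.5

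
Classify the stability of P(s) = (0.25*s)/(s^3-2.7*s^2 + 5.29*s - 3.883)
Denominator: s^3 - 2.7*s^2 + 5.29*s - 3.883 = (s - 1.1)(s^2 - 1.6*s + 3.53). Poles: 0.8 + 1.7j, 0.8 - 1.7j, 1.1. Unstable (3 pole(s) in RHP)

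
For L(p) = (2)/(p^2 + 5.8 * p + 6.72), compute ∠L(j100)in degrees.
Substitute p = j*100: L(j100) = -0.000199463 - 1.15766e-05j.
∠L(j100) = atan2(Im, Re) = atan2(-1.15766e-05, -0.000199463) = -176.68°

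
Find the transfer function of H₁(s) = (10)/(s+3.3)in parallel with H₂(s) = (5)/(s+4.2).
Parallel: H = H₁ + H₂ = (n₁·d₂ + n₂·d₁)/(d₁·d₂).
n₁·d₂ = 10*s + 42. n₂·d₁ = 5*s + 16.5. Sum = 15*s + 58.5. d₁·d₂ = s^2 + 7.5*s + 13.86.
H(s) = (15*s + 58.5)/(s^2 + 7.5*s + 13.86)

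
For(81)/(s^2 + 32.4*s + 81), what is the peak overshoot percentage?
Standard form: ωn²/(s²+2ζωn·s+ωn²) → ωn = 9, ζ = 1.8.
ζ ≥ 1, so the response is non-oscillatory: peak overshoot = 0%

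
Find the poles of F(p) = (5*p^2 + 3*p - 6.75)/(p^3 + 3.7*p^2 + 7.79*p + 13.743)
Set denominator = 0: p^3 + 3.7*p^2 + 7.79*p + 13.743 = (p + 2.7)(p^2 + p + 5.09) = 0 → Poles: -0.5 + 2.2j, -0.5 - 2.2j, -2.7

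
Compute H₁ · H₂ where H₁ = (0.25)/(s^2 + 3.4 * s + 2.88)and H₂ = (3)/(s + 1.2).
Series: H = H₁ · H₂ = (n₁·n₂)/(d₁·d₂).
Num: n₁·n₂ = 0.75. Den: d₁·d₂ = s^3 + 4.6*s^2 + 6.96*s + 3.456.
H(s) = (0.75)/(s^3 + 4.6*s^2 + 6.96*s + 3.456)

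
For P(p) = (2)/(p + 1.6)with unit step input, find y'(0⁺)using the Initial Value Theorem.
IVT: y'(0⁺) = lim_{p→∞} p²·Y(p) = lim_{p→∞} p·P(p).
deg(num) = 0, deg(den) = 1, relative degree = 1, so p·P(p) → (leading num)/(leading den) = 2/1 = 2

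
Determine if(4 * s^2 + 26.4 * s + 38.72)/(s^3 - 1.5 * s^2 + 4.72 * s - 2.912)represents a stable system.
Denominator: s^3 - 1.5*s^2 + 4.72*s - 2.912 = (s - 0.7)(s^2 - 0.8*s + 4.16). Poles: 0.4 + 2j, 0.4 - 2j, 0.7. All Re(p)<0: No (unstable)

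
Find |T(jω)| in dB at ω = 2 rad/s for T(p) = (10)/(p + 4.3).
Substitute p = j*2: T(j2) = 1.91196 - 0.889284j.
|T(j2)| = sqrt(Re² + Im²) = 2.109.
20*log₁₀(2.109) = 6.48 dB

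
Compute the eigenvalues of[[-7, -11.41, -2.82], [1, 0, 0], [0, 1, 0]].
Eigenvalues solve det(λI - A) = 0.
Characteristic polynomial: λ^3 + 7*λ^2 + 11.41*λ + 2.82 = 0.
Factor: (λ + 4.7)(λ + 2)(λ + 0.3) = 0.
Roots: -0.3, -2, -4.7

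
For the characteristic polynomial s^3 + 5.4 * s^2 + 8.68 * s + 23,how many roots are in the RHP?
s^3 + 5.4*s^2 + 8.68*s + 23 = (s + 4.6)(s^2 + 0.8*s + 5). Poles: -0.4 + 2.2j, -0.4 - 2.2j, -4.6. RHP poles (Re>0): 0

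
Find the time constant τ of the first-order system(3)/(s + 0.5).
First-order system: τ = -1/pole. Pole = -0.5. τ = -1/(-0.5) = 2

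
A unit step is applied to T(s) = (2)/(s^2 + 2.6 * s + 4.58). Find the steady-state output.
FVT: lim_{t→∞} y(t) = lim_{s→0} s*Y(s) where Y(s) = T(s)/s.
= lim_{s→0} T(s) = T(0) = num(0)/den(0) = 2/4.58 = 0.4367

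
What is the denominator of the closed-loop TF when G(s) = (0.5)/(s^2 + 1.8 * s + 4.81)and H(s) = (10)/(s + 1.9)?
Characteristic poly = G_den * H_den + G_num * H_num = (s^3 + 3.7*s^2 + 8.23*s + 9.139) + (5) = s^3 + 3.7*s^2 + 8.23*s + 14.139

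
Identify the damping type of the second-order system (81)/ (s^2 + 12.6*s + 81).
Standard form: ωn²/(s²+2ζωn·s+ωn²) gives ωn=9, ζ=0.7.
Underdamped (ζ = 0.7 < 1)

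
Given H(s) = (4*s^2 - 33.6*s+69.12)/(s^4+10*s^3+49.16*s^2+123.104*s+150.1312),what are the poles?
Set denominator = 0: s^4 + 10*s^3 + 49.16*s^2 + 123.104*s + 150.1312 = (s^2 + 5.6*s + 11.84)(s^2 + 4.4*s + 12.68) = 0 → Poles: -2.2 + 2.8j, -2.2 - 2.8j, -2.8 + 2j, -2.8 - 2j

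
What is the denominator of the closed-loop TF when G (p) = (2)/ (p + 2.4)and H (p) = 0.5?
Characteristic poly = G_den * H_den + G_num * H_num = (p + 2.4) + (1) = p + 3.4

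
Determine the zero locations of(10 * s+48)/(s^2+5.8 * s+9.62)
Set numerator = 0: 10*s + 48 = 0 → Zeros: -4.8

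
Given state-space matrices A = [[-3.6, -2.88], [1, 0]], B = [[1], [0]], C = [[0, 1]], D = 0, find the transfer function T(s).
T(s) = C(sI - A)⁻¹B + D.
Characteristic polynomial det(sI - A) = s^2 + 3.6*s + 2.88.
Numerator from C·adj(sI-A)·B + D·det(sI-A) = 1.
T(s) = (1)/(s^2 + 3.6*s + 2.88)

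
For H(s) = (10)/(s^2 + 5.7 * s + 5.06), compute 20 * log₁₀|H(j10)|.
Substitute s = j*10: H(j10) = -0.0774224 - 0.0464828j.
|H(j10)| = sqrt(Re² + Im²) = 0.0903.
20*log₁₀(0.0903) = -20.89 dB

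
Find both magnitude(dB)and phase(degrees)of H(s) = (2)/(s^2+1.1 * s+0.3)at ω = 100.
Substitute s = j*100: H(j100) = -0.000199982 - 2.19987e-06j.
|H| = 20*log₁₀(sqrt(Re²+Im²)) = -73.98 dB.
∠H = atan2(Im, Re) = -179.37°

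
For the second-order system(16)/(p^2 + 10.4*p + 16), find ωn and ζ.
Standard form: ωn²/(p²+2ζωn·p+ωn²).
const=16=ωn² → ωn=4, p coeff=10.4=2ζωn → ζ=1.3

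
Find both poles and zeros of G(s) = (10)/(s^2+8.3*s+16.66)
Set denominator = 0: s^2 + 8.3*s + 16.66 = (s + 4.9)(s + 3.4) = 0 → Poles: -3.4, -4.9
Numerator is a nonzero constant (10) → Zeros: none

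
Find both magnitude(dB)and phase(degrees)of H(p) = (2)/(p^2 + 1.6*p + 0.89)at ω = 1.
Substitute p = j*1: H(j1) = -0.0855332 - 1.24412j.
|H| = 20*log₁₀(sqrt(Re²+Im²)) = 1.92 dB.
∠H = atan2(Im, Re) = -93.93°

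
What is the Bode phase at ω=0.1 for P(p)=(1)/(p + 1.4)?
Substitute p = j*0.1: P(j0.1) = 0.71066 - 0.0507614j.
∠P(j0.1) = atan2(Im, Re) = atan2(-0.0507614, 0.71066) = -4.09°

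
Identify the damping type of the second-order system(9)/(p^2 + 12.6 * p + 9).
Standard form: ωn²/(p²+2ζωn·p+ωn²) gives ωn=3, ζ=2.1.
Overdamped (ζ = 2.1 > 1)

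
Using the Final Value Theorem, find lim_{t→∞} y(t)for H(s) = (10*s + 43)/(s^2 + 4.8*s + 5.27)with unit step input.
FVT: lim_{t→∞} y(t) = lim_{s→0} s*Y(s) where Y(s) = H(s)/s.
= lim_{s→0} H(s) = H(0) = num(0)/den(0) = 43/5.27 = 8.159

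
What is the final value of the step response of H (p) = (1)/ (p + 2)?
FVT: lim_{t→∞} y(t) = lim_{p→0} p*Y(p) where Y(p) = H(p)/p.
= lim_{p→0} H(p) = H(0) = num(0)/den(0) = 1/2 = 0.5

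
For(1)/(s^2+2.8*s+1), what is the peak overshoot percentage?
Standard form: ωn²/(s²+2ζωn·s+ωn²) → ωn = 1, ζ = 1.4.
ζ ≥ 1, so the response is non-oscillatory: peak overshoot = 0%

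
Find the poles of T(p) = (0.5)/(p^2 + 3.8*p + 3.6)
Set denominator = 0: p^2 + 3.8*p + 3.6 = (p + 2)(p + 1.8) = 0 → Poles: -1.8, -2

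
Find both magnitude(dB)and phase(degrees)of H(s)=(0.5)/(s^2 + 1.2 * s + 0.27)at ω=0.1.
Substitute s = j*0.1: H(j0.1) = 1.58537 - 0.731707j.
|H| = 20*log₁₀(sqrt(Re²+Im²)) = 4.84 dB.
∠H = atan2(Im, Re) = -24.78°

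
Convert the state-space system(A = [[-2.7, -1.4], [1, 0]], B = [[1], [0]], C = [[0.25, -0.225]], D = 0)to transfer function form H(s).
H(s) = C(sI - A)⁻¹B + D.
Characteristic polynomial det(sI - A) = s^2 + 2.7*s + 1.4.
Numerator from C·adj(sI-A)·B + D·det(sI-A) = 0.25*s - 0.225.
H(s) = (0.25*s - 0.225)/(s^2 + 2.7*s + 1.4)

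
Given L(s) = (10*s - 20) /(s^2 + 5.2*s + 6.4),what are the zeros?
Set numerator = 0: 10*s - 20 = 0 → Zeros: 2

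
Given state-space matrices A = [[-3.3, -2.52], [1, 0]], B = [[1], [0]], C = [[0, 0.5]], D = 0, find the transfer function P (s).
P(s) = C(sI - A)⁻¹B + D.
Characteristic polynomial det(sI - A) = s^2 + 3.3*s + 2.52.
Numerator from C·adj(sI-A)·B + D·det(sI-A) = 0.5.
P(s) = (0.5)/(s^2 + 3.3*s + 2.52)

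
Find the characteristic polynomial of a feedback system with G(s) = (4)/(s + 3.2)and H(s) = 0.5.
Characteristic poly = G_den * H_den + G_num * H_num = (s + 3.2) + (2) = s + 5.2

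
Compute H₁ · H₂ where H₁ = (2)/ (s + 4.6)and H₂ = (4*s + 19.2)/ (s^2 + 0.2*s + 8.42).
Series: H = H₁ · H₂ = (n₁·n₂)/(d₁·d₂).
Num: n₁·n₂ = 8*s + 38.4. Den: d₁·d₂ = s^3 + 4.8*s^2 + 9.34*s + 38.732.
H(s) = (8*s + 38.4)/(s^3 + 4.8*s^2 + 9.34*s + 38.732)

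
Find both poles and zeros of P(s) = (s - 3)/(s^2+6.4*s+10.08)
Set denominator = 0: s^2 + 6.4*s + 10.08 = (s + 3.6)(s + 2.8) = 0 → Poles: -2.8, -3.6
Set numerator = 0: s - 3 = 0 → Zeros: 3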